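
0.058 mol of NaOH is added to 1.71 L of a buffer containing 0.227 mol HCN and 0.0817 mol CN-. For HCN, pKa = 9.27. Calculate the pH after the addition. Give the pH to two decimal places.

OH- converts HCN to CN-: HCN → 0.169 mol, CN- → 0.14 mol.
Henderson–Hasselbalch with mole ratio 0.14/0.169: pH = 9.27 + (-0.082)

pH = 9.19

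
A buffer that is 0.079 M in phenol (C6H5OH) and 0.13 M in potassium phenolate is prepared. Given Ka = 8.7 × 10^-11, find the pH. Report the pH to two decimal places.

pKa = −log(8.7 × 10^-11) = 10.060
pH = pKa + log([A⁻]/[HA]) = 10.060 + log(0.13/0.079)
pH = 10.060 + (+0.216) = 10.28

pH = 10.28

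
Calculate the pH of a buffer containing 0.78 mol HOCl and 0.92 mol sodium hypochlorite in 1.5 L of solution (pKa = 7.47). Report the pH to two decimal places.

pH = 7.54

pH = pKa + log([A⁻]/[HA]) = 7.47 + log(0.92/0.78)
pH = 7.47 + (+0.072) = 7.54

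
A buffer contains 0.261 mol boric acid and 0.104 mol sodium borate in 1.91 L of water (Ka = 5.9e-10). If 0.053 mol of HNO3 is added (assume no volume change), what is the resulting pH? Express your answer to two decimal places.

pH = 8.44

After neutralization: n(B(OH)3) = 0.314 mol, n(B(OH)4-) = 0.051 mol.
pKa = −log(5.9 × 10^-10) = 9.229
pH = pKa + log(n_B(OH)4-/n_B(OH)3) = 9.229 + log(0.051/0.314) = 9.229 + (-0.789)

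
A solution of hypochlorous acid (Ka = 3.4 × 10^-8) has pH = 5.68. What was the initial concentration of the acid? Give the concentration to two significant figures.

C₀ = 1.3 × 10^-4 M

[H+] = 10^(-5.68) = 2.09 × 10^-6 M = x
Ka = x²/(C₀ − x) ⇒ C₀ = x + x²/Ka
C₀ = 2.09 × 10^-6 + (2.09 × 10^-6)²/(3.4 × 10^-8) = 1.31 × 10^-4 M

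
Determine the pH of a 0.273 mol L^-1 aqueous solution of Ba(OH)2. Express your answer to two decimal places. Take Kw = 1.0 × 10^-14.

pH = 13.74

Ba(OH)2 is a strong base (each formula unit releases 2 OH-); [OH-] = 0.546 M.
pOH = -log(0.546) = 0.26
pH = 14.00 - 0.26 = 13.74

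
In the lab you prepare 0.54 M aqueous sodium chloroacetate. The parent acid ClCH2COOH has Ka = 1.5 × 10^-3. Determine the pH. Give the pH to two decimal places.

pH = 8.28

ClCH2COO- is the conjugate base of the weak acid ClCH2COOH.
Kb = Kw/Ka = 1.0×10^-14 / 1.5 × 10^-3 = 6.67 × 10^-12
From the ICE table, Kb = x²/(0.54 − x) = 6.67 × 10^-12.
Since Kb ≪ C₀, x ≈ √(Kb·C₀) = 1.90 × 10^-6 M.
Check: 0.00035% ionized — well under 5%, approximation valid.
pOH = −log(1.90 × 10^-6) = 5.72; pH = 14.00 − 5.72 = 8.28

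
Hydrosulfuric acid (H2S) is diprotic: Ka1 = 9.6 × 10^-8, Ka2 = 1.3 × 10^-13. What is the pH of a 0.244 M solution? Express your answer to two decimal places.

Ka1 ≫ Ka2, so treat the first dissociation as the only significant source of H+.
Ka1 = x²/(0.244 − x) = 9.6 × 10^-8
x ≈ √(9.6 × 10^-8 × 0.244) = 1.53 × 10^-4 M
pH = −log(1.53 × 10^-4) = 3.82

pH = 3.82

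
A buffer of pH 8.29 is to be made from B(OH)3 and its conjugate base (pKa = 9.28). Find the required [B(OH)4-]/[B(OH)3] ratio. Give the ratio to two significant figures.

ratio = 0.10

pH = pKa + log(r) ⇒ log(r) = 8.29 − 9.28 = -0.99
r = [B(OH)4-]/[B(OH)3] = 10^(-0.99) = 0.102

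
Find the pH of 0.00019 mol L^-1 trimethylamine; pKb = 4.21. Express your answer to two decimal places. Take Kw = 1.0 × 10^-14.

pH = 9.91

(CH3)3N + H2O ⇌ (CH3)3NH+ + OH-
Kb = 10^(−4.21) = 6.17 × 10^-5
Let x = [OH-] at equilibrium. Kb = x²/(0.00019 − x).
Here C₀/Kb ≈ 3.08, so the small-x approximation fails. Use the quadratic:
x = [−6.17e-05 + √(6.17e-05² + 4.69e-08)]/2 = 8.17 × 10^-5 M
pOH = 4.09, so pH = 14.00 − pOH = 9.91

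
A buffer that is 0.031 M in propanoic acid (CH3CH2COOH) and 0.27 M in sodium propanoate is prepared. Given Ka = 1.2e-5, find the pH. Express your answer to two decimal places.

pH = 5.86

pKa = −log(1.2 × 10^-5) = 4.921
Using pH = pKa + log([base]/[acid]) with [base]/[acid] = 0.27/0.031:
pH = 4.921 + (+0.940) = 5.86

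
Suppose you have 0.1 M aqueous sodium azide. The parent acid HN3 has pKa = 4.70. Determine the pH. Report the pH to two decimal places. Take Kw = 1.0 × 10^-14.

pH = 8.85

N3- is the conjugate base of the weak acid HN3.
Ka = 10^(−4.70) = 2.00 × 10^-5
Kb = Kw/Ka = 1.0×10^-14 / 2.00 × 10^-5 = 5.00 × 10^-10
From the ICE table, Kb = [OH-]²/(0.1 − [OH-]) = 5.00 × 10^-10.
Assume [OH-] ≪ 0.1: [OH-] ≈ √(5.00 × 10^-10 × 0.1) = 7.07 × 10^-6 M
pOH = −log(7.07 × 10^-6) = 5.15; pH = 14.00 − 5.15 = 8.85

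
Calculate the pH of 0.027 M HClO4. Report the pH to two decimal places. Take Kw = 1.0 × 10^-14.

pH = 1.57

HClO4 is a strong acid and dissociates completely, so [H+] = 0.027 M.
pH = -log(0.027) = 1.57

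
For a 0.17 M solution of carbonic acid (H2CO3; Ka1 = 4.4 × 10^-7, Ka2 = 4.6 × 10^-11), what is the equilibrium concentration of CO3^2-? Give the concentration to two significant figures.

First ionization gives [H+] ≈ [HCO3-] = 2.73 × 10^-4 M.
Second step: Ka2 = [H+][CO3^2-]/[HCO3-] ≈ [CO3^2-] (since [H+] ≈ [HCO3-]).
So [CO3^2-] ≈ Ka2.

4.6 × 10^-11 M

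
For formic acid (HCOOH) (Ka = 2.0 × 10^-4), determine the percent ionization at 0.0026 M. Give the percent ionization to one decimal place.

24.2%

HCOOH ⇌ HCOO- + H+; let x = [H+] at equilibrium.
Solve x² + 0.0002x − 5.2e-07 = 0 → x = 6.28 × 10^-4 M
Fraction ionized = 6.28 × 10^-4 / 0.0026 = 0.2415 → 24.2%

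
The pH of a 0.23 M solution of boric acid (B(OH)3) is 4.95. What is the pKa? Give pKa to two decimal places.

pKa = 9.26

[H+] = 10^(-4.95) = 1.12 × 10^-5 M
At equilibrium [HA] = 0.23 − 1.12 × 10^-5 = 2.30 × 10^-1 M
Ka = [H+][A-]/[HA] = (1.12 × 10^-5)² / 2.30 × 10^-1 = 5.45 × 10^-10
pKa = -log(5.45 × 10^-10) = 9.26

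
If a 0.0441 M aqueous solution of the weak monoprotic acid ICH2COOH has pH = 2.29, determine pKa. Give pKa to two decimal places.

[H+] = 10^(-2.29) = 5.13 × 10^-3 M
At equilibrium [HA] = 0.0441 − 5.13 × 10^-3 = 3.90 × 10^-2 M
Ka = [H+][A-]/[HA] = (5.13 × 10^-3)² / 3.90 × 10^-2 = 6.75 × 10^-4
pKa = -log(6.75 × 10^-4) = 3.17

pKa = 3.17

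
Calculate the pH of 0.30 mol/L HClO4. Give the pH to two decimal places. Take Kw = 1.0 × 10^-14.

HClO4 is a strong acid and dissociates completely, so [H+] = 0.30 M.
pH = -log(0.3) = 0.52

pH = 0.52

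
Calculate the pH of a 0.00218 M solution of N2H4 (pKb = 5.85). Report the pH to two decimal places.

pH = 9.74

N2H4 + H2O ⇌ N2H5+ + OH-
Kb = 10^(−5.85) = 1.41 × 10^-6
From the ICE table, Kb = x²/(0.00218 − x) = 1.41 × 10^-6.
Since Kb ≪ C₀, x ≈ √(Kb·C₀) = 5.54 × 10^-5 M.
pOH = −log(5.54 × 10^-5) = 4.26; pH = 14.00 − 4.26 = 9.74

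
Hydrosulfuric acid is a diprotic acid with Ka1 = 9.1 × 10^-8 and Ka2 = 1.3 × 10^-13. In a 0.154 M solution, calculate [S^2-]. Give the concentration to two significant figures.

First ionization gives [H+] ≈ [HS-] = 1.18 × 10^-4 M.
Second step: Ka2 = [H+][S^2-]/[HS-] ≈ [S^2-] (since [H+] ≈ [HS-]).
So [S^2-] ≈ Ka2.

1.3 × 10^-13 M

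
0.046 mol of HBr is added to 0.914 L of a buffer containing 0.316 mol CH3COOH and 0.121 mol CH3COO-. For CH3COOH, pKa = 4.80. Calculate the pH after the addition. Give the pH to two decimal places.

Added H+ converts CH3COO- to CH3COOH: CH3COOH → 0.362 mol, CH3COO- → 0.075 mol.
pH = pKa + log(n_CH3COO-/n_CH3COOH) = 4.80 + log(0.075/0.362) = 4.80 + (-0.684)

pH = 4.12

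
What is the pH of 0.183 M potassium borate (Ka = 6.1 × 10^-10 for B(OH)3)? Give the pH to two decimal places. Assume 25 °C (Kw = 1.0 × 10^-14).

pH = 11.24

B(OH)4- is the conjugate base of the weak acid B(OH)3.
Kb = Kw/Ka = 1.0×10^-14 / 6.1 × 10^-10 = 1.64 × 10^-5
From the ICE table, Kb = [OH-]²/(0.183 − [OH-]) = 1.64 × 10^-5.
Assume [OH-] ≪ 0.183: [OH-] ≈ √(1.64 × 10^-5 × 0.183) = 1.73 × 10^-3 M
pOH = 2.76, so pH = 14.00 − pOH = 11.24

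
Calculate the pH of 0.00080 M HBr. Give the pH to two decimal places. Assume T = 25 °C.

pH = 3.10

HBr is a strong acid and dissociates completely, so [H+] = 0.00080 M.
pH = -log(0.0008) = 3.10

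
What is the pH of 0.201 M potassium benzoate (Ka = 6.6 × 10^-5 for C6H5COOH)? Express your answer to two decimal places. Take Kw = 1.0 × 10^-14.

C6H5COO- is the conjugate base of the weak acid C6H5COOH.
Kb = Kw/Ka = 1.0×10^-14 / 6.6 × 10^-5 = 1.52 × 10^-10
Kb = x²/(0.201 − x) = 1.52 × 10^-10
Neglecting x in the denominator: x = √(1.52 × 10^-10 × 0.201) = 5.53 × 10^-6 M
Check: 0.0027% ionized — well under 5%, approximation valid.
pOH = 5.26, so pH = 14.00 − pOH = 8.74

pH = 8.74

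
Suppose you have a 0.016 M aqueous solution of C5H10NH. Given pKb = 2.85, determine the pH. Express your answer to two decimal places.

C5H10NH + H2O ⇌ C5H10NH2+ + OH-
Kb = 10^(−2.85) = 1.41 × 10^-3
From the ICE table, Kb = x²/(0.016 − x) = 1.41 × 10^-3.
x is not negligible relative to C₀; solve x² + 0.00141·x − 2.26e-05 = 0.
x = [−0.00141 + √(0.00141² + 9.02e-05)]/2 = 4.10 × 10^-3 M
pOH = −log(4.10 × 10^-3) = 2.39; pH = 14.00 − 2.39 = 11.61

pH = 11.61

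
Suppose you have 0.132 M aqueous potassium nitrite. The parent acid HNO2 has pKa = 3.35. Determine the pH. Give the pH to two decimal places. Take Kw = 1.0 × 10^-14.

pH = 8.24

NO2- is the conjugate base of the weak acid HNO2.
Ka = 10^(−3.35) = 4.47 × 10^-4
Kb = Kw/Ka = 1.0×10^-14 / 4.47 × 10^-4 = 2.24 × 10^-11
From the ICE table, Kb = [OH-]²/(0.132 − [OH-]) = 2.24 × 10^-11.
Neglecting [OH-] in the denominator: [OH-] = √(2.24 × 10^-11 × 0.132) = 1.72 × 10^-6 M
Check: 0.0013% ionized — well under 5%, approximation valid.
pOH = −log(1.72 × 10^-6) = 5.76; pH = 14.00 − 5.76 = 8.24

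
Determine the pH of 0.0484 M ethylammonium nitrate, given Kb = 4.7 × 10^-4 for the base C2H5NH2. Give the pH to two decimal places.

pH = 5.99

C2H5NH3+ is the conjugate acid of the weak base C2H5NH2.
Ka = Kw/Kb = 1.0×10^-14 / 4.7 × 10^-4 = 2.13 × 10^-11
Let x = [H+] at equilibrium. Ka = x²/(0.0484 − x).
Neglecting x in the denominator: x = √(2.13 × 10^-11 × 0.0484) = 1.02 × 10^-6 M
(x/C₀ = 0.0021% < 5%, so the approximation holds.)
pH = −log(1.02 × 10^-6) = 5.99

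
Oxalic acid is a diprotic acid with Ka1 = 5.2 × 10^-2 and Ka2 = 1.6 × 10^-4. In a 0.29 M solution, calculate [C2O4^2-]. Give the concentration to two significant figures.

First ionization gives [H+] ≈ [HC2O4-] = 9.95 × 10^-2 M.
Second step: Ka2 = [H+][C2O4^2-]/[HC2O4-] ≈ [C2O4^2-] (since [H+] ≈ [HC2O4-]).
So [C2O4^2-] ≈ Ka2.

1.6 × 10^-4 M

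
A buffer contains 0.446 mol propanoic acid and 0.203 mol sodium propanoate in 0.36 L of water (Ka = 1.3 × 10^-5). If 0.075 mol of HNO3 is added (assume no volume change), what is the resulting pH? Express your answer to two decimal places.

pH = 4.28

After neutralization: n(CH3CH2COOH) = 0.521 mol, n(CH3CH2COO-) = 0.128 mol.
pKa = −log(1.3 × 10^-5) = 4.886
pH = pKa + log(n_CH3CH2COO-/n_CH3CH2COOH) = 4.886 + log(0.128/0.521) = 4.886 + (-0.610)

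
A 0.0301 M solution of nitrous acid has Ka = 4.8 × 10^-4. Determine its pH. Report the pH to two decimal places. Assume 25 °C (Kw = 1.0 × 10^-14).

HNO2 ⇌ NO2- + H+
Let x = [H+] at equilibrium. Ka = x²/(0.0301 − x).
Here C₀/Ka ≈ 62.7, so the small-x approximation fails. Use the quadratic:
x = (−Ka + √(Ka² + 4·Ka·C₀))/2 = 3.57 × 10^-3 M
pH = −log(3.57 × 10^-3) = 2.45

pH = 2.45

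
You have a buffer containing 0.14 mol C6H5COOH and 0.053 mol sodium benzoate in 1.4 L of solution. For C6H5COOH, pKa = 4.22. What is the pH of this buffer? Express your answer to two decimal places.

pH = 3.80

pH = pKa + log([A⁻]/[HA]) = 4.22 + log(0.053/0.14)
pH = 4.22 + (-0.422) = 3.80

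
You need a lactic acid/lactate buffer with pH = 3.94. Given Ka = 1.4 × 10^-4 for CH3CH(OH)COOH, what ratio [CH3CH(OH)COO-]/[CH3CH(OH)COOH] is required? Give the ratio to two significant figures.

ratio = 1.2

pKa = -log(1.4 × 10^-4) = 3.854
pH = pKa + log(r) ⇒ log(r) = 3.94 − 3.854 = +0.086
r = [CH3CH(OH)COO-]/[CH3CH(OH)COOH] = 10^(+0.086) = 1.22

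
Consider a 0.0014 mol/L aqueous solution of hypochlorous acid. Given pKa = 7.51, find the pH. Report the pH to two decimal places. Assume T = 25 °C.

HOCl ⇌ OCl- + H+
Ka = 10^(−7.51) = 3.09 × 10^-8
From the ICE table, Ka = x²/(0.0014 − x) = 3.09 × 10^-8.
Neglecting x in the denominator: x = √(3.09 × 10^-8 × 0.0014) = 6.58 × 10^-6 M
(x/C₀ = 0.47% < 5%, so the approximation holds.)
pH = −log(6.58 × 10^-6) = 5.18

pH = 5.18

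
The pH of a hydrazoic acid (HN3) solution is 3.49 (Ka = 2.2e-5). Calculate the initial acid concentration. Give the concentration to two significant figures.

C₀ = 5.1 × 10^-3 M

[H+] = 10^(-3.49) = 3.24 × 10^-4 M = x
Ka = x²/(C₀ − x) ⇒ C₀ = x + x²/Ka
C₀ = 3.24 × 10^-4 + (3.24 × 10^-4)²/(2.2 × 10^-5) = 5.10 × 10^-3 M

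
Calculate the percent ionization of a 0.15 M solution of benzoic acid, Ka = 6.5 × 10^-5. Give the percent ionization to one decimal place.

2.1%

C6H5COOH ⇌ C6H5COO- + H+; let x = [H+] at equilibrium.
x ≈ √(Ka·C₀) = √(6.5 × 10^-5 × 0.15) = 3.12 × 10^-3 M
% ionization = x/C₀ × 100% = 3.12 × 10^-3/0.15 × 100% = 2.1%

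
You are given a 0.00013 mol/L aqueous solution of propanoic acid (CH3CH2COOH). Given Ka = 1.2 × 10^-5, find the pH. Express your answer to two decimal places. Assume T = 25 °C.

pH = 4.47

CH3CH2COOH ⇌ CH3CH2COO- + H+
From the ICE table, Ka = x²/(0.00013 − x) = 1.2 × 10^-5.
The 5% rule fails; solving x² + Ka·x − Ka·C₀ = 0 exactly:
x = (−Ka + √(Ka² + 4·Ka·C₀))/2 = 3.39 × 10^-5 M
pH = −log(3.39 × 10^-5) = 4.47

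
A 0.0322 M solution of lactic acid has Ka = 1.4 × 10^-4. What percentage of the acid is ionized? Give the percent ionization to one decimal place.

CH3CH(OH)COOH ⇌ CH3CH(OH)COO- + H+; let x = [H+] at equilibrium.
Solve x² + 0.00014x − 4.51e-06 = 0 → x = 2.05 × 10^-3 M
Fraction ionized = 2.05 × 10^-3 / 0.0322 = 0.0637 → 6.4%

6.4%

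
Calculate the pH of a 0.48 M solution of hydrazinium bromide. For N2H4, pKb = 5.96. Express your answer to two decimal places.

N2H5+ is the conjugate acid of the weak base N2H4.
Kb = 10^(−5.96) = 1.10 × 10^-6
Ka = Kw/Kb = 1.0×10^-14 / 1.10 × 10^-6 = 9.09 × 10^-9
From the ICE table, Ka = [H+]²/(0.48 − [H+]) = 9.09 × 10^-9.
Neglecting [H+] in the denominator: [H+] = √(9.09 × 10^-9 × 0.48) = 6.61 × 10^-5 M
Check: 0.014% ionized — well under 5%, approximation valid.
pH = −log[H+] = −log(6.61 × 10^-5) = 4.18

pH = 4.18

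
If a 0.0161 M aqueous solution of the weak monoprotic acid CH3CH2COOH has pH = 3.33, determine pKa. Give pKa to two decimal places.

pKa = 4.85

[H+] = 10^(-3.33) = 4.68 × 10^-4 M
At equilibrium [HA] = 0.0161 − 4.68 × 10^-4 = 1.56 × 10^-2 M
Ka = [H+][A-]/[HA] = (4.68 × 10^-4)² / 1.56 × 10^-2 = 1.40 × 10^-5
pKa = -log(1.40 × 10^-5) = 4.85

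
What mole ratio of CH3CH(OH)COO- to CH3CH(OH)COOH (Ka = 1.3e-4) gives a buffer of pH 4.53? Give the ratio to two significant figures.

ratio = 4.4

pKa = -log(1.3 × 10^-4) = 3.886
pH = pKa + log(r) ⇒ log(r) = 4.53 − 3.886 = +0.644
r = [CH3CH(OH)COO-]/[CH3CH(OH)COOH] = 10^(+0.644) = 4.41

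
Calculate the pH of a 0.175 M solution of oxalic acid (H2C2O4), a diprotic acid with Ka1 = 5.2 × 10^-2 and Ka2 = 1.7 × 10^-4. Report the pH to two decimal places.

Since Ka1 ≫ Ka2, the first ionization dominates [H+].
Ka1 = x²/(0.175 − x) = 5.2 × 10^-2
Solving the quadratic: x = (−Ka1 + √(Ka1² + 4·Ka1·C₀))/2 = 7.29 × 10^-2 M
pH = −log(7.29 × 10^-2) = 1.14

pH = 1.14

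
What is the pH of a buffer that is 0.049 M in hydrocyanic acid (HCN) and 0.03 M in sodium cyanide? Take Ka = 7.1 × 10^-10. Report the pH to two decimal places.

pKa = −log(7.1 × 10^-10) = 9.149
Using pH = pKa + log([base]/[acid]) with [base]/[acid] = 0.03/0.049:
pH = 9.149 + (-0.213) = 8.94

pH = 8.94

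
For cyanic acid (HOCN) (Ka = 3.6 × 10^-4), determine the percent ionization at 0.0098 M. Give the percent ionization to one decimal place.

17.4%

HOCN ⇌ OCN- + H+; let x = [H+] at equilibrium.
Solve x² + 0.00036x − 3.53e-06 = 0 → x = 1.71 × 10^-3 M
% ionization = x/C₀ × 100% = 1.71 × 10^-3/0.0098 × 100% = 17.4%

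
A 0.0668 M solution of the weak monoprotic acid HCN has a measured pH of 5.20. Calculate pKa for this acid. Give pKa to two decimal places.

[H+] = 10^(-5.20) = 6.31 × 10^-6 M
At equilibrium [HA] = 0.0668 − 6.31 × 10^-6 = 6.68 × 10^-2 M
Ka = [H+][A-]/[HA] = (6.31 × 10^-6)² / 6.68 × 10^-2 = 5.96 × 10^-10
pKa = -log(5.96 × 10^-10) = 9.22

pKa = 9.22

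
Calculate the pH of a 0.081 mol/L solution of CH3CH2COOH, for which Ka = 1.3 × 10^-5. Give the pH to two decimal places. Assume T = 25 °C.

pH = 2.99

CH3CH2COOH ⇌ CH3CH2COO- + H+
From the ICE table, Ka = [H+]²/(0.081 − [H+]) = 1.3 × 10^-5.
Since Ka ≪ C₀, [H+] ≈ √(Ka·C₀) = 1.03 × 10^-3 M.
Check: 1.3% ionized — well under 5%, approximation valid.
pH = −log(1.03 × 10^-3) = 2.99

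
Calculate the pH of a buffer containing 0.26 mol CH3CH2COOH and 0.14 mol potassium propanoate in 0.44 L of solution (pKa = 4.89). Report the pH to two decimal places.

Henderson–Hasselbalch: pH = pKa + log([CH3CH2COO-]/[CH3CH2COOH]) = 4.89 + log(0.14/0.26)
pH = 4.89 + (-0.269) = 4.62

pH = 4.62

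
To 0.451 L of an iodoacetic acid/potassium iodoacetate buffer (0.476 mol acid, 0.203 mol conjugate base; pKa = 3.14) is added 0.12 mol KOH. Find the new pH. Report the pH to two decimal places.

After neutralization: n(ICH2COOH) = 0.356 mol, n(ICH2COO-) = 0.323 mol.
pH = pKa + log(n_ICH2COO-/n_ICH2COOH) = 3.14 + log(0.323/0.356) = 3.14 + (-0.042)

pH = 3.10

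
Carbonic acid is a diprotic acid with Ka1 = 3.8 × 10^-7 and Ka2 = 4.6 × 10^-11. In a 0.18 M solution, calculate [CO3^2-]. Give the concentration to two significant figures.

4.6 × 10^-11 M

First ionization gives [H+] ≈ [HCO3-] = 2.62 × 10^-4 M.
Second step: Ka2 = [H+][CO3^2-]/[HCO3-] ≈ [CO3^2-] (since [H+] ≈ [HCO3-]).
So [CO3^2-] ≈ Ka2.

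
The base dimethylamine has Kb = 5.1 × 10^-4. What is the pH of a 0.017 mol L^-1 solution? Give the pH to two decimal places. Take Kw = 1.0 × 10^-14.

pH = 11.43

(CH3)2NH + H2O ⇌ (CH3)2NH2+ + OH-
Let x = [OH-] at equilibrium. Kb = x²/(0.017 − x).
Here C₀/Kb ≈ 33.3, so the small-x approximation fails. Use the quadratic:
x = (−Kb + √(Kb² + 4·Kb·C₀))/2 = 2.70 × 10^-3 M
pOH = 2.57, so pH = 14.00 − pOH = 11.43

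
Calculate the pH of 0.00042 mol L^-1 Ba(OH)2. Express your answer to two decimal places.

pH = 10.92

Ba(OH)2 is a strong base (each formula unit releases 2 OH-); [OH-] = 0.00084 M.
pOH = -log(0.00084) = 3.08
pH = 14.00 - 3.08 = 10.92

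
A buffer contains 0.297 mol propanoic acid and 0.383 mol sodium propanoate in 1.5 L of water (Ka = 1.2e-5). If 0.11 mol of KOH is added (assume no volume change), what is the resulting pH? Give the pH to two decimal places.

pH = 5.34

OH- converts CH3CH2COOH to CH3CH2COO-: CH3CH2COOH → 0.187 mol, CH3CH2COO- → 0.493 mol.
pKa = −log(1.2 × 10^-5) = 4.921
Henderson–Hasselbalch with mole ratio 0.493/0.187: pH = 4.921 + (+0.421)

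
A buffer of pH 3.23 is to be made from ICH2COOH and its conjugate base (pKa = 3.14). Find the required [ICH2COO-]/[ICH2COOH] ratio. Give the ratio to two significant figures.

pH = pKa + log(r) ⇒ log(r) = 3.23 − 3.14 = +0.09
r = [ICH2COO-]/[ICH2COOH] = 10^(+0.09) = 1.23

ratio = 1.2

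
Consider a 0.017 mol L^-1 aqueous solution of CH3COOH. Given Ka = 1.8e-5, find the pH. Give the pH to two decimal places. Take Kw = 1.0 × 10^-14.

pH = 3.26

CH3COOH ⇌ CH3COO- + H+
Let x = [H+] at equilibrium. Ka = x²/(0.017 − x).
Neglecting x in the denominator: x = √(1.8 × 10^-5 × 0.017) = 5.53 × 10^-4 M
Check: 3.3% ionized — well under 5%, approximation valid.
pH = −log[H+] = −log(5.53 × 10^-4) = 3.26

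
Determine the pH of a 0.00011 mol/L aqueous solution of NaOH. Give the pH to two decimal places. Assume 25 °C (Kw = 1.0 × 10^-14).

pH = 10.04

NaOH is a strong base; [OH-] = 0.00011 M.
pOH = -log(0.00011) = 3.96
pH = 14.00 - 3.96 = 10.04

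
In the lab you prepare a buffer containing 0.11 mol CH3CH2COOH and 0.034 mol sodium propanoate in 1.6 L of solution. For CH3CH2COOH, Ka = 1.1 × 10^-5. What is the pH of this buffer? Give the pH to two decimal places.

pKa = −log(1.1 × 10^-5) = 4.959
Using pH = pKa + log([base]/[acid]) with [base]/[acid] = 0.034/0.11:
pH = 4.959 + (-0.510) = 4.45

pH = 4.45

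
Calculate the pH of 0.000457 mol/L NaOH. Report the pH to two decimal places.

NaOH is a strong base; [OH-] = 0.000457 M.
pOH = -log(0.000457) = 3.34
pH = 14.00 - 3.34 = 10.66

pH = 10.66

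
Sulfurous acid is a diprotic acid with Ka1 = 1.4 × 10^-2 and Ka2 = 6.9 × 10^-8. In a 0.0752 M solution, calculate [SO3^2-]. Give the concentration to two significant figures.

First ionization gives [H+] ≈ [HSO3-] = 2.62 × 10^-2 M.
Second step: Ka2 = [H+][SO3^2-]/[HSO3-] ≈ [SO3^2-] (since [H+] ≈ [HSO3-]).
So [SO3^2-] ≈ Ka2.

6.9 × 10^-8 M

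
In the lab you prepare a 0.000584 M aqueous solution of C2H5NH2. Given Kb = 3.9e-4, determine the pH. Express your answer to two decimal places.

pH = 10.51

C2H5NH2 + H2O ⇌ C2H5NH3+ + OH-
Kb = [OH-]²/(0.000584 − [OH-]) = 3.9 × 10^-4
[OH-] is not negligible relative to C₀; solve [OH-]² + 0.00039·[OH-] − 2.28e-07 = 0.
[OH-] = [−0.00039 + √(0.00039² + 9.11e-07)]/2 = 3.21 × 10^-4 M
pOH = 3.49, so pH = 14.00 − pOH = 10.51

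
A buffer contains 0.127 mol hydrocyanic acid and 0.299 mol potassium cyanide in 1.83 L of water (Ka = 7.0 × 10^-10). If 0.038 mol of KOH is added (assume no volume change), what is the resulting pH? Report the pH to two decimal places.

pH = 9.73

After neutralization: n(HCN) = 0.089 mol, n(CN-) = 0.337 mol.
pKa = −log(7.0 × 10^-10) = 9.155
Henderson–Hasselbalch with mole ratio 0.337/0.089: pH = 9.155 + (+0.578)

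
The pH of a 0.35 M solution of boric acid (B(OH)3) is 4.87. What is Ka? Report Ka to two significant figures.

Ka = 5.2 × 10^-10

[H+] = 10^(-4.87) = 1.35 × 10^-5 M
At equilibrium [HA] = 0.35 − 1.35 × 10^-5 = 3.50 × 10^-1 M
Ka = [H+][A-]/[HA] = (1.35 × 10^-5)² / 3.50 × 10^-1 = 5.2 × 10^-10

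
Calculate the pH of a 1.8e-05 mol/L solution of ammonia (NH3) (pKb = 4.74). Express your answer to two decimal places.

pH = 9.05

NH3 + H2O ⇌ NH4+ + OH-
Kb = 10^(−4.74) = 1.82 × 10^-5
From the ICE table, Kb = [OH-]²/(1.8e-05 − [OH-]) = 1.82 × 10^-5.
Here C₀/Kb ≈ 0.989, so the small-[OH-] approximation fails. Use the quadratic:
[OH-] = (−Kb + √(Kb² + 4·Kb·C₀))/2 = 1.12 × 10^-5 M
pOH = −log(1.12 × 10^-5) = 4.95; pH = 14.00 − 4.95 = 9.05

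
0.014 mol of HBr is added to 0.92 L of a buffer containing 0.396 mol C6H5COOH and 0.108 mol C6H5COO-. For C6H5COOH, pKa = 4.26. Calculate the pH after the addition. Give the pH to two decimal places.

pH = 3.62

After neutralization: n(C6H5COOH) = 0.41 mol, n(C6H5COO-) = 0.094 mol.
pH = pKa + log(n_C6H5COO-/n_C6H5COOH) = 4.26 + log(0.094/0.41) = 4.26 + (-0.640)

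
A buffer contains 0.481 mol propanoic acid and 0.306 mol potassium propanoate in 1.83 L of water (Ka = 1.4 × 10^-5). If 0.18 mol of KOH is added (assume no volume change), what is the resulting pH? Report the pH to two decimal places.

pH = 5.06

OH- converts CH3CH2COOH to CH3CH2COO-: CH3CH2COOH → 0.301 mol, CH3CH2COO- → 0.486 mol.
pKa = −log(1.4 × 10^-5) = 4.854
pH = pKa + log([A⁻]/[HA]) = 4.854 + log(0.486/0.301) = 4.854 +0.208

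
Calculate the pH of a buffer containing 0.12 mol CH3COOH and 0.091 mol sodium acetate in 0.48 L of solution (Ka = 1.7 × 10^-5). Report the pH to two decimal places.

pKa = −log(1.7 × 10^-5) = 4.770
Using pH = pKa + log([base]/[acid]) with [base]/[acid] = 0.091/0.12:
pH = 4.770 + (-0.120) = 4.65

pH = 4.65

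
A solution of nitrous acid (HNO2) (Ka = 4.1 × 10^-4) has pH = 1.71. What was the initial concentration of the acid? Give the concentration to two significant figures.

C₀ = 9.5 × 10^-1 M

[H+] = 10^(-1.71) = 1.95 × 10^-2 M = x
Ka = x²/(C₀ − x) ⇒ C₀ = x + x²/Ka
C₀ = 1.95 × 10^-2 + (1.95 × 10^-2)²/(4.1 × 10^-4) = 9.47 × 10^-1 M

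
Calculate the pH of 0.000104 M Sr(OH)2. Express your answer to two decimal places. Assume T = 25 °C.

Sr(OH)2 is a strong base (each formula unit releases 2 OH-); [OH-] = 0.000208 M.
pOH = -log(0.000208) = 3.68
pH = 14.00 - 3.68 = 10.32

pH = 10.32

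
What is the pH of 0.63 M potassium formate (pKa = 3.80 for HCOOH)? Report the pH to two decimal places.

HCOO- is the conjugate base of the weak acid HCOOH.
Ka = 10^(−3.80) = 1.58 × 10^-4
Kb = Kw/Ka = 1.0×10^-14 / 1.58 × 10^-4 = 6.33 × 10^-11
From the ICE table, Kb = [OH-]²/(0.63 − [OH-]) = 6.33 × 10^-11.
Since Kb ≪ C₀, [OH-] ≈ √(Kb·C₀) = 6.31 × 10^-6 M.
([OH-]/C₀ = 0.001% < 5%, so the approximation holds.)
pOH = 5.20, so pH = 14.00 − pOH = 8.80

pH = 8.80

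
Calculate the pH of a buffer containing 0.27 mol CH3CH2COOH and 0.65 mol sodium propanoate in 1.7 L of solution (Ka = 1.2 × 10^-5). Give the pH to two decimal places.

pKa = −log(1.2 × 10^-5) = 4.921
Using pH = pKa + log([base]/[acid]) with [base]/[acid] = 0.65/0.27:
pH = 4.921 + (+0.382) = 5.30

pH = 5.30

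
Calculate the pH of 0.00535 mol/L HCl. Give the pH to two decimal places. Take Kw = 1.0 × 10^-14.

pH = 2.27

HCl is a strong acid and dissociates completely, so [H+] = 0.00535 M.
pH = -log(0.00535) = 2.27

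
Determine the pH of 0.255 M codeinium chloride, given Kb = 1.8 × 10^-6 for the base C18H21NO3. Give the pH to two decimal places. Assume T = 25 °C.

C18H22NO3+ is the conjugate acid of the weak base C18H21NO3.
Ka = Kw/Kb = 1.0×10^-14 / 1.8 × 10^-6 = 5.56 × 10^-9
Ka = x²/(0.255 − x) = 5.56 × 10^-9
Neglecting x in the denominator: x = √(5.56 × 10^-9 × 0.255) = 3.77 × 10^-5 M
(x/C₀ = 0.015% < 5%, so the approximation holds.)
pH = −log[H+] = −log(3.77 × 10^-5) = 4.42

pH = 4.42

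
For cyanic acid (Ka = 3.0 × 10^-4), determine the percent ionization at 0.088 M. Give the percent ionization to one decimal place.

HOCN ⇌ OCN- + H+; let x = [H+] at equilibrium.
Solve x² + 0.0003x − 2.64e-05 = 0 → x = 4.99 × 10^-3 M
% ionization = x/C₀ × 100% = 4.99 × 10^-3/0.088 × 100% = 5.7%

5.7%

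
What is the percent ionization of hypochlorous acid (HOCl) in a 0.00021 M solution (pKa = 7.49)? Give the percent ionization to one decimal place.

1.2%

HOCl ⇌ OCl- + H+; let x = [H+] at equilibrium.
Ka = 10^(−7.49) = 3.24 × 10^-8
x ≈ √(Ka·C₀) = √(3.24 × 10^-8 × 0.00021) = 2.61 × 10^-6 M
Fraction ionized = 2.61 × 10^-6 / 0.00021 = 0.0124 → 1.2%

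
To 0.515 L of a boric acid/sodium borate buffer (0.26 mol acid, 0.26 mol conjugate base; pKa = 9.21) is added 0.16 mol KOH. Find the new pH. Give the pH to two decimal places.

After neutralization: n(B(OH)3) = 0.1 mol, n(B(OH)4-) = 0.42 mol.
Henderson–Hasselbalch with mole ratio 0.42/0.1: pH = 9.21 + (+0.623)

pH = 9.83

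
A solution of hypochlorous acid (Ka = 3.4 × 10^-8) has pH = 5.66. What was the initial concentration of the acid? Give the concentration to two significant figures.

C₀ = 1.4 × 10^-4 M

[H+] = 10^(-5.66) = 2.19 × 10^-6 M = x
Ka = x²/(C₀ − x) ⇒ C₀ = x + x²/Ka
C₀ = 2.19 × 10^-6 + (2.19 × 10^-6)²/(3.4 × 10^-8) = 1.43 × 10^-4 M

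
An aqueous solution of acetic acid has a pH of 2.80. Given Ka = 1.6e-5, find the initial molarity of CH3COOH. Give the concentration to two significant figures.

C₀ = 1.6 × 10^-1 M

[H+] = 10^(-2.80) = 1.58 × 10^-3 M = x
Ka = x²/(C₀ − x) ⇒ C₀ = x + x²/Ka
C₀ = 1.58 × 10^-3 + (1.58 × 10^-3)²/(1.6 × 10^-5) = 1.58 × 10^-1 M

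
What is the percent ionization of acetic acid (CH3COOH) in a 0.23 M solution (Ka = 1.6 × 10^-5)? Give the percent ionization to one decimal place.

CH3COOH ⇌ CH3COO- + H+; let x = [H+] at equilibrium.
x ≈ √(Ka·C₀) = √(1.6 × 10^-5 × 0.23) = 1.92 × 10^-3 M
% ionization = x/C₀ × 100% = 1.92 × 10^-3/0.23 × 100% = 0.8%

0.8%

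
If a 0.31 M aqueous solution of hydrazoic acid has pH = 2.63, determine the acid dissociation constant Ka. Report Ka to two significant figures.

Ka = 1.8 × 10^-5

[H+] = 10^(-2.63) = 2.34 × 10^-3 M
At equilibrium [HA] = 0.31 − 2.34 × 10^-3 = 3.08 × 10^-1 M
Ka = [H+][A-]/[HA] = (2.34 × 10^-3)² / 3.08 × 10^-1 = 1.8 × 10^-5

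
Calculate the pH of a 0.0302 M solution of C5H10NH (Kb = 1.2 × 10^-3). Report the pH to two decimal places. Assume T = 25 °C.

C5H10NH + H2O ⇌ C5H10NH2+ + OH-
Kb = x²/(0.0302 − x) = 1.2 × 10^-3
Here C₀/Kb ≈ 25.2, so the small-x approximation fails. Use the quadratic:
x = [−0.0012 + √(0.0012² + 0.000145)]/2 = 5.45 × 10^-3 M
pOH = 2.26, so pH = 14.00 − pOH = 11.74

pH = 11.74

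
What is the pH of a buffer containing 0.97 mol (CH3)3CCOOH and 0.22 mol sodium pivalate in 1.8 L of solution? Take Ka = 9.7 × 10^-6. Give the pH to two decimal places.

pH = 4.37

pKa = −log(9.7 × 10^-6) = 5.013
Using pH = pKa + log([base]/[acid]) with [base]/[acid] = 0.22/0.97:
pH = 5.013 + (-0.644) = 4.37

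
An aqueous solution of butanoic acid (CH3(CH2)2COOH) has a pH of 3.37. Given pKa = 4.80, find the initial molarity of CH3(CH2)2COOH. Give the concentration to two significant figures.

C₀ = 1.2 × 10^-2 M

[H+] = 10^(-3.37) = 4.27 × 10^-4 M = x
Ka = 10^(−4.80) = 1.58 × 10^-5
Ka = x²/(C₀ − x) ⇒ C₀ = x + x²/Ka
C₀ = 4.27 × 10^-4 + (4.27 × 10^-4)²/(1.58 × 10^-5) = 1.20 × 10^-2 M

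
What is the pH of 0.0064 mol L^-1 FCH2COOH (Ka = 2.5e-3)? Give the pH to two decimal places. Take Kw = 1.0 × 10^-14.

FCH2COOH ⇌ FCH2COO- + H+
From the ICE table, Ka = x²/(0.0064 − x) = 2.5 × 10^-3.
Here C₀/Ka ≈ 2.56, so the small-x approximation fails. Use the quadratic:
x = (−Ka + √(Ka² + 4·Ka·C₀))/2 = 2.94 × 10^-3 M
pH = −log(2.94 × 10^-3) = 2.53

pH = 2.53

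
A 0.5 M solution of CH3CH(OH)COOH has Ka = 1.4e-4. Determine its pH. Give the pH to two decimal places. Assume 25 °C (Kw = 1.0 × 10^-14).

CH3CH(OH)COOH ⇌ CH3CH(OH)COO- + H+
Let x = [H+] at equilibrium. Ka = x²/(0.5 − x).
Since Ka ≪ C₀, x ≈ √(Ka·C₀) = 8.37 × 10^-3 M.
(x/C₀ = 1.7% < 5%, so the approximation holds.)
pH = −log[H+] = −log(8.37 × 10^-3) = 2.08

pH = 2.08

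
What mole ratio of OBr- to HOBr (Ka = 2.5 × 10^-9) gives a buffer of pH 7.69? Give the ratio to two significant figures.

ratio = 0.12

pKa = -log(2.5 × 10^-9) = 8.602
pH = pKa + log(r) ⇒ log(r) = 7.69 − 8.602 = -0.912
r = [OBr-]/[HOBr] = 10^(-0.912) = 0.122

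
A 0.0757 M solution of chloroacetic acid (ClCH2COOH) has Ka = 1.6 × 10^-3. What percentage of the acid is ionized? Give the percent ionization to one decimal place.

13.5%

ClCH2COOH ⇌ ClCH2COO- + H+; let x = [H+] at equilibrium.
Ka = x²/(C₀ − x); solving the quadratic gives x = 1.02 × 10^-2 M.
Fraction ionized = 1.02 × 10^-2 / 0.0757 = 0.1347 → 13.5%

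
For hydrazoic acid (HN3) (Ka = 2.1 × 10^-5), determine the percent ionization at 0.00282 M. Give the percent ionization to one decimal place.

8.3%

HN3 ⇌ N3- + H+; let x = [H+] at equilibrium.
Solve x² + 2.1e-05x − 5.92e-08 = 0 → x = 2.33 × 10^-4 M
% ionization = x/C₀ × 100% = 2.33 × 10^-4/0.00282 × 100% = 8.3%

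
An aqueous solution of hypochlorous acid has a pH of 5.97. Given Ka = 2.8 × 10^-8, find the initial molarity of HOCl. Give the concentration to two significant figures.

[H+] = 10^(-5.97) = 1.07 × 10^-6 M = x
Ka = x²/(C₀ − x) ⇒ C₀ = x + x²/Ka
C₀ = 1.07 × 10^-6 + (1.07 × 10^-6)²/(2.8 × 10^-8) = 4.20 × 10^-5 M

C₀ = 4.2 × 10^-5 M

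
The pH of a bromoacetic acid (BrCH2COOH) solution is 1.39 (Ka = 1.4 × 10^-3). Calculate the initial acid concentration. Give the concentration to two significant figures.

C₀ = 1.2 M

[H+] = 10^(-1.39) = 4.07 × 10^-2 M = x
Ka = x²/(C₀ − x) ⇒ C₀ = x + x²/Ka
C₀ = 4.07 × 10^-2 + (4.07 × 10^-2)²/(1.4 × 10^-3) = 1.22 M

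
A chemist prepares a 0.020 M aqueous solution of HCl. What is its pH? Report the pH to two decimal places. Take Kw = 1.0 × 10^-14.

HCl is a strong acid and dissociates completely, so [H+] = 0.020 M.
pH = -log(0.02) = 1.70

pH = 1.70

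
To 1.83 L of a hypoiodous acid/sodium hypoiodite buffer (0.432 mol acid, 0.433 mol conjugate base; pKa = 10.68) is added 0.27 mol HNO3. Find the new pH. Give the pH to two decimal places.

After neutralization: n(HOI) = 0.702 mol, n(OI-) = 0.163 mol.
pH = pKa + log(n_OI-/n_HOI) = 10.68 + log(0.163/0.702) = 10.68 + (-0.634)

pH = 10.05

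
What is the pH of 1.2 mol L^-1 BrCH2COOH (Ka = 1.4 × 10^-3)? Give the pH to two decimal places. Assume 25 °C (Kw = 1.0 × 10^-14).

BrCH2COOH ⇌ BrCH2COO- + H+
Let x = [H+] at equilibrium. Ka = x²/(1.2 − x).
Neglecting x in the denominator: x = √(1.4 × 10^-3 × 1.2) = 4.10 × 10^-2 M
pH = −log(4.10 × 10^-2) = 1.39

pH = 1.39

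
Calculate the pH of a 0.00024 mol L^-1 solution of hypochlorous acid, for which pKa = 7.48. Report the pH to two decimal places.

HOCl ⇌ OCl- + H+
Ka = 10^(−7.48) = 3.31 × 10^-8
Ka = x²/(0.00024 − x) = 3.31 × 10^-8
Neglecting x in the denominator: x = √(3.31 × 10^-8 × 0.00024) = 2.82 × 10^-6 M
Check: 1.2% ionized — well under 5%, approximation valid.
pH = −log[H+] = −log(2.82 × 10^-6) = 5.55

pH = 5.55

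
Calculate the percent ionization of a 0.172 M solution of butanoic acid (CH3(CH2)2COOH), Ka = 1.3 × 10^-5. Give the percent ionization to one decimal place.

CH3(CH2)2COOH ⇌ CH3(CH2)2COO- + H+; let x = [H+] at equilibrium.
x ≈ √(Ka·C₀) = √(1.3 × 10^-5 × 0.172) = 1.50 × 10^-3 M
Fraction ionized = 1.50 × 10^-3 / 0.172 = 0.0087 → 0.9%

0.9%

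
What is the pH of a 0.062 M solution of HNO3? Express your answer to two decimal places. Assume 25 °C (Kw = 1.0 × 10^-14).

pH = 1.21

HNO3 is a strong acid and dissociates completely, so [H+] = 0.062 M.
pH = -log(0.062) = 1.21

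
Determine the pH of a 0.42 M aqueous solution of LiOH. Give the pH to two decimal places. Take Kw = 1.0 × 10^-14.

pH = 13.62

LiOH is a strong base; [OH-] = 0.42 M.
pOH = -log(0.42) = 0.38
pH = 14.00 - 0.38 = 13.62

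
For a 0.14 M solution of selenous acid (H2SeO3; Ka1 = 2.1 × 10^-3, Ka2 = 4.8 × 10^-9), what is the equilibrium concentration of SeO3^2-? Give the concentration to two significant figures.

4.8 × 10^-9 M

First ionization gives [H+] ≈ [HSeO3-] = 1.61 × 10^-2 M.
Second step: Ka2 = [H+][SeO3^2-]/[HSeO3-] ≈ [SeO3^2-] (since [H+] ≈ [HSeO3-]).
So [SeO3^2-] ≈ Ka2.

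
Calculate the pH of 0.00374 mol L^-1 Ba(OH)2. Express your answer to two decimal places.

pH = 11.87

Ba(OH)2 is a strong base (each formula unit releases 2 OH-); [OH-] = 0.00748 M.
pOH = -log(0.00748) = 2.13
pH = 14.00 - 2.13 = 11.87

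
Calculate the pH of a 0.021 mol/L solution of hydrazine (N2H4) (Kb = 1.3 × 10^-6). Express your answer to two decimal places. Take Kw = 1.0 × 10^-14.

pH = 10.22

N2H4 + H2O ⇌ N2H5+ + OH-
Kb = x²/(0.021 − x) = 1.3 × 10^-6
Assume x ≪ 0.021: x ≈ √(1.3 × 10^-6 × 0.021) = 1.65 × 10^-4 M
pOH = 3.78, so pH = 14.00 − pOH = 10.22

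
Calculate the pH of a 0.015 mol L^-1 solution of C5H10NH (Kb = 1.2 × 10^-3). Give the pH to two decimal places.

pH = 11.57

C5H10NH + H2O ⇌ C5H10NH2+ + OH-
From the ICE table, Kb = x²/(0.015 − x) = 1.2 × 10^-3.
Here C₀/Kb ≈ 12.5, so the small-x approximation fails. Use the quadratic:
x = [−0.0012 + √(0.0012² + 7.2e-05)]/2 = 3.68 × 10^-3 M
pOH = −log(3.68 × 10^-3) = 2.43; pH = 14.00 − 2.43 = 11.57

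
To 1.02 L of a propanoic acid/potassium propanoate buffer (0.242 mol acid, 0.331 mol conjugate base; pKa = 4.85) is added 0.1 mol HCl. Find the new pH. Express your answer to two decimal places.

After neutralization: n(CH3CH2COOH) = 0.342 mol, n(CH3CH2COO-) = 0.231 mol.
pH = pKa + log(n_CH3CH2COO-/n_CH3CH2COOH) = 4.85 + log(0.231/0.342) = 4.85 + (-0.170)

pH = 4.68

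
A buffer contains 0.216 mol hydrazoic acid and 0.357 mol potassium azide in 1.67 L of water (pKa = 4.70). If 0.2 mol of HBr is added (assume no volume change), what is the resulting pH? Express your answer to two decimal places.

pH = 4.28

After neutralization: n(HN3) = 0.416 mol, n(N3-) = 0.157 mol.
pH = pKa + log(n_N3-/n_HN3) = 4.70 + log(0.157/0.416) = 4.70 + (-0.423)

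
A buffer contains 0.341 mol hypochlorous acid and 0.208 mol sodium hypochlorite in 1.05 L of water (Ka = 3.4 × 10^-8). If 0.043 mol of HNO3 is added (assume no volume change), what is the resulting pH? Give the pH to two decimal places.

pH = 7.10

After neutralization: n(HOCl) = 0.384 mol, n(OCl-) = 0.165 mol.
pKa = −log(3.4 × 10^-8) = 7.469
pH = pKa + log(n_OCl-/n_HOCl) = 7.469 + log(0.165/0.384) = 7.469 + (-0.367)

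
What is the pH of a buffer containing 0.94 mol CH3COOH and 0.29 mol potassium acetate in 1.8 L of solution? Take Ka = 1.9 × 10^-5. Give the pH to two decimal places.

pH = 4.21

pKa = −log(1.9 × 10^-5) = 4.721
pH = pKa + log([A⁻]/[HA]) = 4.721 + log(0.29/0.94)
pH = 4.721 + (-0.511) = 4.21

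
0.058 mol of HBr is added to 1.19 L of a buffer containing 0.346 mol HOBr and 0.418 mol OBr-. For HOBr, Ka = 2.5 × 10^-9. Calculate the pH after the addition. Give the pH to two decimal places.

pH = 8.55

After neutralization: n(HOBr) = 0.404 mol, n(OBr-) = 0.36 mol.
pKa = −log(2.5 × 10^-9) = 8.602
pH = pKa + log(n_OBr-/n_HOBr) = 8.602 + log(0.36/0.404) = 8.602 + (-0.050)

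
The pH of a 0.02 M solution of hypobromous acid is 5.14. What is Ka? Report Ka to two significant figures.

[H+] = 10^(-5.14) = 7.24 × 10^-6 M
At equilibrium [HA] = 0.02 − 7.24 × 10^-6 = 2.00 × 10^-2 M
Ka = [H+][A-]/[HA] = (7.24 × 10^-6)² / 2.00 × 10^-2 = 2.6 × 10^-9

Ka = 2.6 × 10^-9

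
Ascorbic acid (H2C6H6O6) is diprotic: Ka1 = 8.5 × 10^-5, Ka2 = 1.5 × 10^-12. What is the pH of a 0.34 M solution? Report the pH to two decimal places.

pH = 2.27

Since Ka1 ≫ Ka2, the first ionization dominates [H+].
Ka1 = x²/(0.34 − x) = 8.5 × 10^-5
x ≈ √(8.5 × 10^-5 × 0.34) = 5.38 × 10^-3 M
pH = −log(5.38 × 10^-3) = 2.27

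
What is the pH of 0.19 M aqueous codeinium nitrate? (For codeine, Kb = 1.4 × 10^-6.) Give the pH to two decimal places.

C18H22NO3+ is the conjugate acid of the weak base C18H21NO3.
Ka = Kw/Kb = 1.0×10^-14 / 1.4 × 10^-6 = 7.14 × 10^-9
Ka = [H+]²/(0.19 − [H+]) = 7.14 × 10^-9
Since Ka ≪ C₀, [H+] ≈ √(Ka·C₀) = 3.68 × 10^-5 M.
Check: 0.019% ionized — well under 5%, approximation valid.
pH = −log(3.68 × 10^-5) = 4.43

pH = 4.43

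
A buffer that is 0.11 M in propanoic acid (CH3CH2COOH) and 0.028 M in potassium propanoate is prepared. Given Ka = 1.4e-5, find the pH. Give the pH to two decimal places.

pKa = −log(1.4 × 10^-5) = 4.854
pH = pKa + log([A⁻]/[HA]) = 4.854 + log(0.028/0.11)
pH = 4.854 + (-0.594) = 4.26

pH = 4.26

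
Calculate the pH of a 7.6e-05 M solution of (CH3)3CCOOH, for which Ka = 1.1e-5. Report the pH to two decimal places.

(CH3)3CCOOH ⇌ (CH3)3CCOO- + H+
Let x = [H+] at equilibrium. Ka = x²/(7.6e-05 − x).
x is not negligible relative to C₀; solve x² + 1.1e-05·x − 8.36e-10 = 0.
x = (−Ka + √(Ka² + 4·Ka·C₀))/2 = 2.39 × 10^-5 M
pH = −log[H+] = −log(2.39 × 10^-5) = 4.62

pH = 4.62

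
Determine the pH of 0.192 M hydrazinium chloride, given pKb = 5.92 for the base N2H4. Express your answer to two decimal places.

pH = 4.40

N2H5+ is the conjugate acid of the weak base N2H4.
Kb = 10^(−5.92) = 1.20 × 10^-6
Ka = Kw/Kb = 1.0×10^-14 / 1.20 × 10^-6 = 8.33 × 10^-9
Ka = [H+]²/(0.192 − [H+]) = 8.33 × 10^-9
Assume [H+] ≪ 0.192: [H+] ≈ √(8.33 × 10^-9 × 0.192) = 4.00 × 10^-5 M
Check: 0.021% ionized — well under 5%, approximation valid.
pH = −log[H+] = −log(4.00 × 10^-5) = 4.40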